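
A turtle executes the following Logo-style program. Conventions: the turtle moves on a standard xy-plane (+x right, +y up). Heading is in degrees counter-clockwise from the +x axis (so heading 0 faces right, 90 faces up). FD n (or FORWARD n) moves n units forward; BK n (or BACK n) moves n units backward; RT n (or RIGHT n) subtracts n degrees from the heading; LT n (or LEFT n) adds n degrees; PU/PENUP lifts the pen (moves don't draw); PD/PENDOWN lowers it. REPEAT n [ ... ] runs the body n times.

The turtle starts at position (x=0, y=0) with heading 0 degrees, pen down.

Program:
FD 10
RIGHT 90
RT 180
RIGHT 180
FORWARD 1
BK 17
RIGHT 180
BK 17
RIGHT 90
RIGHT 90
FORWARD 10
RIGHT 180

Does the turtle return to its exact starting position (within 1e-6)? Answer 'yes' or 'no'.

Executing turtle program step by step:
Start: pos=(0,0), heading=0, pen down
FD 10: (0,0) -> (10,0) [heading=0, draw]
RT 90: heading 0 -> 270
RT 180: heading 270 -> 90
RT 180: heading 90 -> 270
FD 1: (10,0) -> (10,-1) [heading=270, draw]
BK 17: (10,-1) -> (10,16) [heading=270, draw]
RT 180: heading 270 -> 90
BK 17: (10,16) -> (10,-1) [heading=90, draw]
RT 90: heading 90 -> 0
RT 90: heading 0 -> 270
FD 10: (10,-1) -> (10,-11) [heading=270, draw]
RT 180: heading 270 -> 90
Final: pos=(10,-11), heading=90, 5 segment(s) drawn

Start position: (0, 0)
Final position: (10, -11)
Distance = 14.866; >= 1e-6 -> NOT closed

Answer: no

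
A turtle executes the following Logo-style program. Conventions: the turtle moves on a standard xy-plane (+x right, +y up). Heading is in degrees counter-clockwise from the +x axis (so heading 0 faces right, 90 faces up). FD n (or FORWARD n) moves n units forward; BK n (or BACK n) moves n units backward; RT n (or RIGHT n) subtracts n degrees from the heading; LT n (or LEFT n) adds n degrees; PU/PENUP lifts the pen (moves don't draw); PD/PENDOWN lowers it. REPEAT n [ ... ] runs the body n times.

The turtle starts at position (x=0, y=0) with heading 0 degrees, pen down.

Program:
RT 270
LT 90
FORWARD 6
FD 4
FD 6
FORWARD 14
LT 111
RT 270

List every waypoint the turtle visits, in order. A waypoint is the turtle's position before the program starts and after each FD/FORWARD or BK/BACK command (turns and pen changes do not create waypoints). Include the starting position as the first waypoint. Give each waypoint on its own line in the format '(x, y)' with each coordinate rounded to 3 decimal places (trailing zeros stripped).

Executing turtle program step by step:
Start: pos=(0,0), heading=0, pen down
RT 270: heading 0 -> 90
LT 90: heading 90 -> 180
FD 6: (0,0) -> (-6,0) [heading=180, draw]
FD 4: (-6,0) -> (-10,0) [heading=180, draw]
FD 6: (-10,0) -> (-16,0) [heading=180, draw]
FD 14: (-16,0) -> (-30,0) [heading=180, draw]
LT 111: heading 180 -> 291
RT 270: heading 291 -> 21
Final: pos=(-30,0), heading=21, 4 segment(s) drawn
Waypoints (5 total):
(0, 0)
(-6, 0)
(-10, 0)
(-16, 0)
(-30, 0)

Answer: (0, 0)
(-6, 0)
(-10, 0)
(-16, 0)
(-30, 0)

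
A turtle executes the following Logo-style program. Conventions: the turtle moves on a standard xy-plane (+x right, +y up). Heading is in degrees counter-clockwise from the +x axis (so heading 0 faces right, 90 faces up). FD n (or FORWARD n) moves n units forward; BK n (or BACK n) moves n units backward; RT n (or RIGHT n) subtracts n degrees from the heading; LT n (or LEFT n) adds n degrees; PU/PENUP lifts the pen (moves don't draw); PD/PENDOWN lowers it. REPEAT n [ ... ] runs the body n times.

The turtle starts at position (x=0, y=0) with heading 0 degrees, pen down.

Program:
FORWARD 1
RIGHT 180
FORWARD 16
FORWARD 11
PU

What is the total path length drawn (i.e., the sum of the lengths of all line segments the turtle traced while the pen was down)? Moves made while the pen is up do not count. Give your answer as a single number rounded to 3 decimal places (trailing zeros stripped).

Executing turtle program step by step:
Start: pos=(0,0), heading=0, pen down
FD 1: (0,0) -> (1,0) [heading=0, draw]
RT 180: heading 0 -> 180
FD 16: (1,0) -> (-15,0) [heading=180, draw]
FD 11: (-15,0) -> (-26,0) [heading=180, draw]
PU: pen up
Final: pos=(-26,0), heading=180, 3 segment(s) drawn

Segment lengths:
  seg 1: (0,0) -> (1,0), length = 1
  seg 2: (1,0) -> (-15,0), length = 16
  seg 3: (-15,0) -> (-26,0), length = 11
Total = 28

Answer: 28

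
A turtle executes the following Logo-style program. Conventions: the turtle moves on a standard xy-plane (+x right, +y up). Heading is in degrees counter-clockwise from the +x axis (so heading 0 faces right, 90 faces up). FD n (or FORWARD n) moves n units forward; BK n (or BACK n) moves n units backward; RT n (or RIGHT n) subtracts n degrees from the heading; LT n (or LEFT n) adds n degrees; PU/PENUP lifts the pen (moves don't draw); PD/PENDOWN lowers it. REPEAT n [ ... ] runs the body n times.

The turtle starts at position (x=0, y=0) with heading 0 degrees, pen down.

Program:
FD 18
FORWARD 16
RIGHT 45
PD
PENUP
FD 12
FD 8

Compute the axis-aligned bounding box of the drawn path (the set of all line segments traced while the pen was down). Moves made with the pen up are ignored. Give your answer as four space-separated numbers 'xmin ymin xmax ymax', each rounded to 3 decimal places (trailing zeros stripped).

Answer: 0 0 34 0

Derivation:
Executing turtle program step by step:
Start: pos=(0,0), heading=0, pen down
FD 18: (0,0) -> (18,0) [heading=0, draw]
FD 16: (18,0) -> (34,0) [heading=0, draw]
RT 45: heading 0 -> 315
PD: pen down
PU: pen up
FD 12: (34,0) -> (42.485,-8.485) [heading=315, move]
FD 8: (42.485,-8.485) -> (48.142,-14.142) [heading=315, move]
Final: pos=(48.142,-14.142), heading=315, 2 segment(s) drawn

Segment endpoints: x in {0, 18, 34}, y in {0}
xmin=0, ymin=0, xmax=34, ymax=0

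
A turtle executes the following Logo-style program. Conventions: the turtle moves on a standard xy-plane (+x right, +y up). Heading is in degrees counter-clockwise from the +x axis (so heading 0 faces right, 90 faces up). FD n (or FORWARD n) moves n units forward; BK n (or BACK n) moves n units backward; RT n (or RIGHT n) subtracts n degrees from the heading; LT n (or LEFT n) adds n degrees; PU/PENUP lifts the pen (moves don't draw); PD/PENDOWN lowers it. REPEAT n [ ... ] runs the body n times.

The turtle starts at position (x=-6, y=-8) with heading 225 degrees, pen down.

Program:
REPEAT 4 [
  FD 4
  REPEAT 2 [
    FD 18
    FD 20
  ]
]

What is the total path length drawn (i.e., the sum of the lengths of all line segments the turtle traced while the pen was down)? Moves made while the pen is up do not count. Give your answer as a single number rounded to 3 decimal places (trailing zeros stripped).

Executing turtle program step by step:
Start: pos=(-6,-8), heading=225, pen down
REPEAT 4 [
  -- iteration 1/4 --
  FD 4: (-6,-8) -> (-8.828,-10.828) [heading=225, draw]
  REPEAT 2 [
    -- iteration 1/2 --
    FD 18: (-8.828,-10.828) -> (-21.556,-23.556) [heading=225, draw]
    FD 20: (-21.556,-23.556) -> (-35.698,-37.698) [heading=225, draw]
    -- iteration 2/2 --
    FD 18: (-35.698,-37.698) -> (-48.426,-50.426) [heading=225, draw]
    FD 20: (-48.426,-50.426) -> (-62.569,-64.569) [heading=225, draw]
  ]
  -- iteration 2/4 --
  FD 4: (-62.569,-64.569) -> (-65.397,-67.397) [heading=225, draw]
  REPEAT 2 [
    -- iteration 1/2 --
    FD 18: (-65.397,-67.397) -> (-78.125,-80.125) [heading=225, draw]
    FD 20: (-78.125,-80.125) -> (-92.267,-94.267) [heading=225, draw]
    -- iteration 2/2 --
    FD 18: (-92.267,-94.267) -> (-104.995,-106.995) [heading=225, draw]
    FD 20: (-104.995,-106.995) -> (-119.137,-121.137) [heading=225, draw]
  ]
  -- iteration 3/4 --
  FD 4: (-119.137,-121.137) -> (-121.966,-123.966) [heading=225, draw]
  REPEAT 2 [
    -- iteration 1/2 --
    FD 18: (-121.966,-123.966) -> (-134.693,-136.693) [heading=225, draw]
    FD 20: (-134.693,-136.693) -> (-148.836,-150.836) [heading=225, draw]
    -- iteration 2/2 --
    FD 18: (-148.836,-150.836) -> (-161.563,-163.563) [heading=225, draw]
    FD 20: (-161.563,-163.563) -> (-175.706,-177.706) [heading=225, draw]
  ]
  -- iteration 4/4 --
  FD 4: (-175.706,-177.706) -> (-178.534,-180.534) [heading=225, draw]
  REPEAT 2 [
    -- iteration 1/2 --
    FD 18: (-178.534,-180.534) -> (-191.262,-193.262) [heading=225, draw]
    FD 20: (-191.262,-193.262) -> (-205.404,-207.404) [heading=225, draw]
    -- iteration 2/2 --
    FD 18: (-205.404,-207.404) -> (-218.132,-220.132) [heading=225, draw]
    FD 20: (-218.132,-220.132) -> (-232.274,-234.274) [heading=225, draw]
  ]
]
Final: pos=(-232.274,-234.274), heading=225, 20 segment(s) drawn

Segment lengths:
  seg 1: (-6,-8) -> (-8.828,-10.828), length = 4
  seg 2: (-8.828,-10.828) -> (-21.556,-23.556), length = 18
  seg 3: (-21.556,-23.556) -> (-35.698,-37.698), length = 20
  seg 4: (-35.698,-37.698) -> (-48.426,-50.426), length = 18
  seg 5: (-48.426,-50.426) -> (-62.569,-64.569), length = 20
  seg 6: (-62.569,-64.569) -> (-65.397,-67.397), length = 4
  seg 7: (-65.397,-67.397) -> (-78.125,-80.125), length = 18
  seg 8: (-78.125,-80.125) -> (-92.267,-94.267), length = 20
  seg 9: (-92.267,-94.267) -> (-104.995,-106.995), length = 18
  seg 10: (-104.995,-106.995) -> (-119.137,-121.137), length = 20
  seg 11: (-119.137,-121.137) -> (-121.966,-123.966), length = 4
  seg 12: (-121.966,-123.966) -> (-134.693,-136.693), length = 18
  seg 13: (-134.693,-136.693) -> (-148.836,-150.836), length = 20
  seg 14: (-148.836,-150.836) -> (-161.563,-163.563), length = 18
  seg 15: (-161.563,-163.563) -> (-175.706,-177.706), length = 20
  seg 16: (-175.706,-177.706) -> (-178.534,-180.534), length = 4
  seg 17: (-178.534,-180.534) -> (-191.262,-193.262), length = 18
  seg 18: (-191.262,-193.262) -> (-205.404,-207.404), length = 20
  seg 19: (-205.404,-207.404) -> (-218.132,-220.132), length = 18
  seg 20: (-218.132,-220.132) -> (-232.274,-234.274), length = 20
Total = 320

Answer: 320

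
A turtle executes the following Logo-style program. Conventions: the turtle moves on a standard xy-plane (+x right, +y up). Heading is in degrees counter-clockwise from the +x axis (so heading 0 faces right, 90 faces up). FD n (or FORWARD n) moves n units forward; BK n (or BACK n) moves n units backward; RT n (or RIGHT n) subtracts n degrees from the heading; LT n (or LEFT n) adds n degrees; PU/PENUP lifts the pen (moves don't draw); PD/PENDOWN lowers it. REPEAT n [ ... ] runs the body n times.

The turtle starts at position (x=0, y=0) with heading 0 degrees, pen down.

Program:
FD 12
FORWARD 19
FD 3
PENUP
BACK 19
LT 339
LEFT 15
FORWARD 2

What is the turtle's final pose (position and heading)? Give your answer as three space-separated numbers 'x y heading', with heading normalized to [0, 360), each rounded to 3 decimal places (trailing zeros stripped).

Answer: 16.989 -0.209 354

Derivation:
Executing turtle program step by step:
Start: pos=(0,0), heading=0, pen down
FD 12: (0,0) -> (12,0) [heading=0, draw]
FD 19: (12,0) -> (31,0) [heading=0, draw]
FD 3: (31,0) -> (34,0) [heading=0, draw]
PU: pen up
BK 19: (34,0) -> (15,0) [heading=0, move]
LT 339: heading 0 -> 339
LT 15: heading 339 -> 354
FD 2: (15,0) -> (16.989,-0.209) [heading=354, move]
Final: pos=(16.989,-0.209), heading=354, 3 segment(s) drawn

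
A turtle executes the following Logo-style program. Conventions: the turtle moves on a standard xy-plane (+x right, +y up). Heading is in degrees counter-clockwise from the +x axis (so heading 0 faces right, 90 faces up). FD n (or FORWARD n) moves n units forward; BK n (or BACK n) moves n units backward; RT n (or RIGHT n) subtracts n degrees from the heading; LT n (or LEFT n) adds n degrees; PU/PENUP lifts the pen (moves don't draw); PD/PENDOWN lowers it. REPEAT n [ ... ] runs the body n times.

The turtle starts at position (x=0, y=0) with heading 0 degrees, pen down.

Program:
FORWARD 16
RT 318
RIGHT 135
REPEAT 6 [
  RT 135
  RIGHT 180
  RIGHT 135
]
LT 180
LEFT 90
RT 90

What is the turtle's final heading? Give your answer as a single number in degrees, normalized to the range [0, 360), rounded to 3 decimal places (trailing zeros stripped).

Executing turtle program step by step:
Start: pos=(0,0), heading=0, pen down
FD 16: (0,0) -> (16,0) [heading=0, draw]
RT 318: heading 0 -> 42
RT 135: heading 42 -> 267
REPEAT 6 [
  -- iteration 1/6 --
  RT 135: heading 267 -> 132
  RT 180: heading 132 -> 312
  RT 135: heading 312 -> 177
  -- iteration 2/6 --
  RT 135: heading 177 -> 42
  RT 180: heading 42 -> 222
  RT 135: heading 222 -> 87
  -- iteration 3/6 --
  RT 135: heading 87 -> 312
  RT 180: heading 312 -> 132
  RT 135: heading 132 -> 357
  -- iteration 4/6 --
  RT 135: heading 357 -> 222
  RT 180: heading 222 -> 42
  RT 135: heading 42 -> 267
  -- iteration 5/6 --
  RT 135: heading 267 -> 132
  RT 180: heading 132 -> 312
  RT 135: heading 312 -> 177
  -- iteration 6/6 --
  RT 135: heading 177 -> 42
  RT 180: heading 42 -> 222
  RT 135: heading 222 -> 87
]
LT 180: heading 87 -> 267
LT 90: heading 267 -> 357
RT 90: heading 357 -> 267
Final: pos=(16,0), heading=267, 1 segment(s) drawn

Answer: 267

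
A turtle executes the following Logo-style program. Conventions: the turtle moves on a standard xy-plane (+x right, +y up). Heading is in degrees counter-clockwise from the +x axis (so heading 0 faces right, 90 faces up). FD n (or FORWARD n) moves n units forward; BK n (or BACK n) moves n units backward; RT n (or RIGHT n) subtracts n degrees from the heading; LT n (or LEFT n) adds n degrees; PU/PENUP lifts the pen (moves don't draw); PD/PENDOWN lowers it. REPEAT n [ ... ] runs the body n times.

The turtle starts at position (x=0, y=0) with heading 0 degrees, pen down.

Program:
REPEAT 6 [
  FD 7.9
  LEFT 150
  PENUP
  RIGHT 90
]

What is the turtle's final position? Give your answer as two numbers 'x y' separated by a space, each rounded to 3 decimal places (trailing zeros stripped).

Answer: 0 0

Derivation:
Executing turtle program step by step:
Start: pos=(0,0), heading=0, pen down
REPEAT 6 [
  -- iteration 1/6 --
  FD 7.9: (0,0) -> (7.9,0) [heading=0, draw]
  LT 150: heading 0 -> 150
  PU: pen up
  RT 90: heading 150 -> 60
  -- iteration 2/6 --
  FD 7.9: (7.9,0) -> (11.85,6.842) [heading=60, move]
  LT 150: heading 60 -> 210
  PU: pen up
  RT 90: heading 210 -> 120
  -- iteration 3/6 --
  FD 7.9: (11.85,6.842) -> (7.9,13.683) [heading=120, move]
  LT 150: heading 120 -> 270
  PU: pen up
  RT 90: heading 270 -> 180
  -- iteration 4/6 --
  FD 7.9: (7.9,13.683) -> (0,13.683) [heading=180, move]
  LT 150: heading 180 -> 330
  PU: pen up
  RT 90: heading 330 -> 240
  -- iteration 5/6 --
  FD 7.9: (0,13.683) -> (-3.95,6.842) [heading=240, move]
  LT 150: heading 240 -> 30
  PU: pen up
  RT 90: heading 30 -> 300
  -- iteration 6/6 --
  FD 7.9: (-3.95,6.842) -> (0,0) [heading=300, move]
  LT 150: heading 300 -> 90
  PU: pen up
  RT 90: heading 90 -> 0
]
Final: pos=(0,0), heading=0, 1 segment(s) drawn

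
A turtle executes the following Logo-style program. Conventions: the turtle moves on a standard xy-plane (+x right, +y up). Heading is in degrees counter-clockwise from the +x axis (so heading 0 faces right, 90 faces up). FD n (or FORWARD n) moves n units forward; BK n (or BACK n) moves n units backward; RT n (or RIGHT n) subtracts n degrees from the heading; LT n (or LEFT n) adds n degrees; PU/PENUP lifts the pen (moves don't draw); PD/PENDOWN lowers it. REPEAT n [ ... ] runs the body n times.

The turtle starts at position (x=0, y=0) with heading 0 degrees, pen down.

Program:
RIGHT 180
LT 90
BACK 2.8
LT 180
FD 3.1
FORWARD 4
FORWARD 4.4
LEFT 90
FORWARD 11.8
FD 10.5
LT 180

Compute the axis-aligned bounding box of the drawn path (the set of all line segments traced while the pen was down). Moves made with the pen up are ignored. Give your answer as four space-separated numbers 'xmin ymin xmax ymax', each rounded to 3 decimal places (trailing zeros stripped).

Executing turtle program step by step:
Start: pos=(0,0), heading=0, pen down
RT 180: heading 0 -> 180
LT 90: heading 180 -> 270
BK 2.8: (0,0) -> (0,2.8) [heading=270, draw]
LT 180: heading 270 -> 90
FD 3.1: (0,2.8) -> (0,5.9) [heading=90, draw]
FD 4: (0,5.9) -> (0,9.9) [heading=90, draw]
FD 4.4: (0,9.9) -> (0,14.3) [heading=90, draw]
LT 90: heading 90 -> 180
FD 11.8: (0,14.3) -> (-11.8,14.3) [heading=180, draw]
FD 10.5: (-11.8,14.3) -> (-22.3,14.3) [heading=180, draw]
LT 180: heading 180 -> 0
Final: pos=(-22.3,14.3), heading=0, 6 segment(s) drawn

Segment endpoints: x in {-22.3, -11.8, 0, 0, 0, 0, 0}, y in {0, 2.8, 5.9, 9.9, 14.3, 14.3, 14.3}
xmin=-22.3, ymin=0, xmax=0, ymax=14.3

Answer: -22.3 0 0 14.3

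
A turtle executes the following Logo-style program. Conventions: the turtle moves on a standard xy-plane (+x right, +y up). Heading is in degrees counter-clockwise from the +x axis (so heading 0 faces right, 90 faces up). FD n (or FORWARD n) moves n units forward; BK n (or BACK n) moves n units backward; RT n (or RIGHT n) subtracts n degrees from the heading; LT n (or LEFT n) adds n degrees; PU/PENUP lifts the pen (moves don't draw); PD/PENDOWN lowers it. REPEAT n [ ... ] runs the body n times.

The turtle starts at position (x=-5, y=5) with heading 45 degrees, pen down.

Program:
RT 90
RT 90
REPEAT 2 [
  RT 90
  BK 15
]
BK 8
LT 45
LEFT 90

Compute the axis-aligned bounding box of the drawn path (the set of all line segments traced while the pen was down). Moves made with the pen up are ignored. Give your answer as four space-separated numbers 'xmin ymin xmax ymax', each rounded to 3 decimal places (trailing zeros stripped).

Executing turtle program step by step:
Start: pos=(-5,5), heading=45, pen down
RT 90: heading 45 -> 315
RT 90: heading 315 -> 225
REPEAT 2 [
  -- iteration 1/2 --
  RT 90: heading 225 -> 135
  BK 15: (-5,5) -> (5.607,-5.607) [heading=135, draw]
  -- iteration 2/2 --
  RT 90: heading 135 -> 45
  BK 15: (5.607,-5.607) -> (-5,-16.213) [heading=45, draw]
]
BK 8: (-5,-16.213) -> (-10.657,-21.87) [heading=45, draw]
LT 45: heading 45 -> 90
LT 90: heading 90 -> 180
Final: pos=(-10.657,-21.87), heading=180, 3 segment(s) drawn

Segment endpoints: x in {-10.657, -5, -5, 5.607}, y in {-21.87, -16.213, -5.607, 5}
xmin=-10.657, ymin=-21.87, xmax=5.607, ymax=5

Answer: -10.657 -21.87 5.607 5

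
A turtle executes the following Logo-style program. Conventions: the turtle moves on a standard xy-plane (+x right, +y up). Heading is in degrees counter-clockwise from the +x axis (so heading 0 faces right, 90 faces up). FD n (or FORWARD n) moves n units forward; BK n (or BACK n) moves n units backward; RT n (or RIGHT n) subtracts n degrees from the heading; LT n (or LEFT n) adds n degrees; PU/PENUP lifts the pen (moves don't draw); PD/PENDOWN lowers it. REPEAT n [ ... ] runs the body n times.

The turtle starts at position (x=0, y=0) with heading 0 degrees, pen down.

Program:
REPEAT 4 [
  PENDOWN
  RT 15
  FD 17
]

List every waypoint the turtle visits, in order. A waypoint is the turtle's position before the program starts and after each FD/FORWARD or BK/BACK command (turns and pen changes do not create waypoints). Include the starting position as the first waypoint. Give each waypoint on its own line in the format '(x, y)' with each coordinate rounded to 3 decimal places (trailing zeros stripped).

Executing turtle program step by step:
Start: pos=(0,0), heading=0, pen down
REPEAT 4 [
  -- iteration 1/4 --
  PD: pen down
  RT 15: heading 0 -> 345
  FD 17: (0,0) -> (16.421,-4.4) [heading=345, draw]
  -- iteration 2/4 --
  PD: pen down
  RT 15: heading 345 -> 330
  FD 17: (16.421,-4.4) -> (31.143,-12.9) [heading=330, draw]
  -- iteration 3/4 --
  PD: pen down
  RT 15: heading 330 -> 315
  FD 17: (31.143,-12.9) -> (43.164,-24.921) [heading=315, draw]
  -- iteration 4/4 --
  PD: pen down
  RT 15: heading 315 -> 300
  FD 17: (43.164,-24.921) -> (51.664,-39.643) [heading=300, draw]
]
Final: pos=(51.664,-39.643), heading=300, 4 segment(s) drawn
Waypoints (5 total):
(0, 0)
(16.421, -4.4)
(31.143, -12.9)
(43.164, -24.921)
(51.664, -39.643)

Answer: (0, 0)
(16.421, -4.4)
(31.143, -12.9)
(43.164, -24.921)
(51.664, -39.643)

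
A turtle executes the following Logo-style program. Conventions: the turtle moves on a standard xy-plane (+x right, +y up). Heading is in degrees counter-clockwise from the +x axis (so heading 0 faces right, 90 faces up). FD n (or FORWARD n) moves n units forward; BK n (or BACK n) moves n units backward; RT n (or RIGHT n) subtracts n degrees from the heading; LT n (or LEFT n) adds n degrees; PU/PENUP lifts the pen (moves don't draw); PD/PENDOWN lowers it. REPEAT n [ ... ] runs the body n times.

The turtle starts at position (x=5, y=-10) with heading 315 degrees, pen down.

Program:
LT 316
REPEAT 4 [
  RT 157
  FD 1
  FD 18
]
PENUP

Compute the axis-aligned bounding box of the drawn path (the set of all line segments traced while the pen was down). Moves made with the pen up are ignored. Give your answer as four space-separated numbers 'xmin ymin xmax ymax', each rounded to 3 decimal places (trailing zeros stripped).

Executing turtle program step by step:
Start: pos=(5,-10), heading=315, pen down
LT 316: heading 315 -> 271
REPEAT 4 [
  -- iteration 1/4 --
  RT 157: heading 271 -> 114
  FD 1: (5,-10) -> (4.593,-9.086) [heading=114, draw]
  FD 18: (4.593,-9.086) -> (-2.728,7.357) [heading=114, draw]
  -- iteration 2/4 --
  RT 157: heading 114 -> 317
  FD 1: (-2.728,7.357) -> (-1.997,6.675) [heading=317, draw]
  FD 18: (-1.997,6.675) -> (11.168,-5.601) [heading=317, draw]
  -- iteration 3/4 --
  RT 157: heading 317 -> 160
  FD 1: (11.168,-5.601) -> (10.228,-5.259) [heading=160, draw]
  FD 18: (10.228,-5.259) -> (-6.686,0.898) [heading=160, draw]
  -- iteration 4/4 --
  RT 157: heading 160 -> 3
  FD 1: (-6.686,0.898) -> (-5.688,0.95) [heading=3, draw]
  FD 18: (-5.688,0.95) -> (12.288,1.892) [heading=3, draw]
]
PU: pen up
Final: pos=(12.288,1.892), heading=3, 8 segment(s) drawn

Segment endpoints: x in {-6.686, -5.688, -2.728, -1.997, 4.593, 5, 10.228, 11.168, 12.288}, y in {-10, -9.086, -5.601, -5.259, 0.898, 0.95, 1.892, 6.675, 7.357}
xmin=-6.686, ymin=-10, xmax=12.288, ymax=7.357

Answer: -6.686 -10 12.288 7.357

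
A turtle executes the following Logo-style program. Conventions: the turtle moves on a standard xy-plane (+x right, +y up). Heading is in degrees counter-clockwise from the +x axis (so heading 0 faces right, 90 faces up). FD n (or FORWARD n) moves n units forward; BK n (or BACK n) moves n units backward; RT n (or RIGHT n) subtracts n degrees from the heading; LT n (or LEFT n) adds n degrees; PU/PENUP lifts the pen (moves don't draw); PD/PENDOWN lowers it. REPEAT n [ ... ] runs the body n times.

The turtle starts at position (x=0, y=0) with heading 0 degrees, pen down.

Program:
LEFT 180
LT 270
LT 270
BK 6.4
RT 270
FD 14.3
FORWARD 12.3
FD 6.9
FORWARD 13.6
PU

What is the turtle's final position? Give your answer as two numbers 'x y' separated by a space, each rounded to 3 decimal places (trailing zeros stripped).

Answer: -6.4 47.1

Derivation:
Executing turtle program step by step:
Start: pos=(0,0), heading=0, pen down
LT 180: heading 0 -> 180
LT 270: heading 180 -> 90
LT 270: heading 90 -> 0
BK 6.4: (0,0) -> (-6.4,0) [heading=0, draw]
RT 270: heading 0 -> 90
FD 14.3: (-6.4,0) -> (-6.4,14.3) [heading=90, draw]
FD 12.3: (-6.4,14.3) -> (-6.4,26.6) [heading=90, draw]
FD 6.9: (-6.4,26.6) -> (-6.4,33.5) [heading=90, draw]
FD 13.6: (-6.4,33.5) -> (-6.4,47.1) [heading=90, draw]
PU: pen up
Final: pos=(-6.4,47.1), heading=90, 5 segment(s) drawn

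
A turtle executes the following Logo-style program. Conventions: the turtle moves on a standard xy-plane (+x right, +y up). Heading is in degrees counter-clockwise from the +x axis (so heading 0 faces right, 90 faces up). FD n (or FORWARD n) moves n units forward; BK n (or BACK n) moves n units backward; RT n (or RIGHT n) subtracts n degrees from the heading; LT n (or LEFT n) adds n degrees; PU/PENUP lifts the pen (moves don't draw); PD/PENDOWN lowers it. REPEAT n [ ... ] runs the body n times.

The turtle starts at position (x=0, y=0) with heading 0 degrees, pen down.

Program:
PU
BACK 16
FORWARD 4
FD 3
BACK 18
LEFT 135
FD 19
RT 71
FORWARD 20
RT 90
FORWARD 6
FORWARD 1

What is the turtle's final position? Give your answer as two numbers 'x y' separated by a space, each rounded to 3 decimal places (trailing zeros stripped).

Executing turtle program step by step:
Start: pos=(0,0), heading=0, pen down
PU: pen up
BK 16: (0,0) -> (-16,0) [heading=0, move]
FD 4: (-16,0) -> (-12,0) [heading=0, move]
FD 3: (-12,0) -> (-9,0) [heading=0, move]
BK 18: (-9,0) -> (-27,0) [heading=0, move]
LT 135: heading 0 -> 135
FD 19: (-27,0) -> (-40.435,13.435) [heading=135, move]
RT 71: heading 135 -> 64
FD 20: (-40.435,13.435) -> (-31.668,31.411) [heading=64, move]
RT 90: heading 64 -> 334
FD 6: (-31.668,31.411) -> (-26.275,28.781) [heading=334, move]
FD 1: (-26.275,28.781) -> (-25.376,28.342) [heading=334, move]
Final: pos=(-25.376,28.342), heading=334, 0 segment(s) drawn

Answer: -25.376 28.342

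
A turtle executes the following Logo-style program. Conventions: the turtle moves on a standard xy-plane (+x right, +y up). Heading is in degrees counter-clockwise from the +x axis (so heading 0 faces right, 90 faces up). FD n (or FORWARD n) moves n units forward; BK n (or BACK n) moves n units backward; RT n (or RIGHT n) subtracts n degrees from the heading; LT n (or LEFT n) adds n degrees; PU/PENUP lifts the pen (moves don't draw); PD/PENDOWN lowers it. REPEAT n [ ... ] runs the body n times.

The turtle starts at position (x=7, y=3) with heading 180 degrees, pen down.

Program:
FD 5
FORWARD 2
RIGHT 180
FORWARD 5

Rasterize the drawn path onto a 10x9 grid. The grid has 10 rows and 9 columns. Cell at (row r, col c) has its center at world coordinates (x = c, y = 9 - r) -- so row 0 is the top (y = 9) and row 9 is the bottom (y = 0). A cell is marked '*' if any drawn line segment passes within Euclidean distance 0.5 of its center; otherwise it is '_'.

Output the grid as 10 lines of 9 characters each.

Answer: _________
_________
_________
_________
_________
_________
********_
_________
_________
_________

Derivation:
Segment 0: (7,3) -> (2,3)
Segment 1: (2,3) -> (0,3)
Segment 2: (0,3) -> (5,3)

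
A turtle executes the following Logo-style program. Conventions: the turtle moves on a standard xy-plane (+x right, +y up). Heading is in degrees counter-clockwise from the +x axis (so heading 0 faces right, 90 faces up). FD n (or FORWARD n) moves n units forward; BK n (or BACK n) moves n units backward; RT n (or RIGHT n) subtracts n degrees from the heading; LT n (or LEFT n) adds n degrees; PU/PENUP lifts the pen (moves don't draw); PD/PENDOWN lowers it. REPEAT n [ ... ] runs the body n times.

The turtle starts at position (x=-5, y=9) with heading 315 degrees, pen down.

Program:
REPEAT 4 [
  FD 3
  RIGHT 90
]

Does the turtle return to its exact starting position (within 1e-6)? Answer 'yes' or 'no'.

Answer: yes

Derivation:
Executing turtle program step by step:
Start: pos=(-5,9), heading=315, pen down
REPEAT 4 [
  -- iteration 1/4 --
  FD 3: (-5,9) -> (-2.879,6.879) [heading=315, draw]
  RT 90: heading 315 -> 225
  -- iteration 2/4 --
  FD 3: (-2.879,6.879) -> (-5,4.757) [heading=225, draw]
  RT 90: heading 225 -> 135
  -- iteration 3/4 --
  FD 3: (-5,4.757) -> (-7.121,6.879) [heading=135, draw]
  RT 90: heading 135 -> 45
  -- iteration 4/4 --
  FD 3: (-7.121,6.879) -> (-5,9) [heading=45, draw]
  RT 90: heading 45 -> 315
]
Final: pos=(-5,9), heading=315, 4 segment(s) drawn

Start position: (-5, 9)
Final position: (-5, 9)
Distance = 0; < 1e-6 -> CLOSED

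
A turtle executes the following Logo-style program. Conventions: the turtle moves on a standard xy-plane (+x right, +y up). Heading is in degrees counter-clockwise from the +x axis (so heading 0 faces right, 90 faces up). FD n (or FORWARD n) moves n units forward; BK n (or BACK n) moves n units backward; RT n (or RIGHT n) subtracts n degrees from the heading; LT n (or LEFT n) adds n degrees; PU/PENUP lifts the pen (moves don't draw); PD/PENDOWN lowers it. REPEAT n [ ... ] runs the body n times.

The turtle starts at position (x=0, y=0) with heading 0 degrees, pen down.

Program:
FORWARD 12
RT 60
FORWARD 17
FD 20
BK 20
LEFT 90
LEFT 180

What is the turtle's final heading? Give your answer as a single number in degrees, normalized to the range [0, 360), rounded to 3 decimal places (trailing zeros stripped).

Executing turtle program step by step:
Start: pos=(0,0), heading=0, pen down
FD 12: (0,0) -> (12,0) [heading=0, draw]
RT 60: heading 0 -> 300
FD 17: (12,0) -> (20.5,-14.722) [heading=300, draw]
FD 20: (20.5,-14.722) -> (30.5,-32.043) [heading=300, draw]
BK 20: (30.5,-32.043) -> (20.5,-14.722) [heading=300, draw]
LT 90: heading 300 -> 30
LT 180: heading 30 -> 210
Final: pos=(20.5,-14.722), heading=210, 4 segment(s) drawn

Answer: 210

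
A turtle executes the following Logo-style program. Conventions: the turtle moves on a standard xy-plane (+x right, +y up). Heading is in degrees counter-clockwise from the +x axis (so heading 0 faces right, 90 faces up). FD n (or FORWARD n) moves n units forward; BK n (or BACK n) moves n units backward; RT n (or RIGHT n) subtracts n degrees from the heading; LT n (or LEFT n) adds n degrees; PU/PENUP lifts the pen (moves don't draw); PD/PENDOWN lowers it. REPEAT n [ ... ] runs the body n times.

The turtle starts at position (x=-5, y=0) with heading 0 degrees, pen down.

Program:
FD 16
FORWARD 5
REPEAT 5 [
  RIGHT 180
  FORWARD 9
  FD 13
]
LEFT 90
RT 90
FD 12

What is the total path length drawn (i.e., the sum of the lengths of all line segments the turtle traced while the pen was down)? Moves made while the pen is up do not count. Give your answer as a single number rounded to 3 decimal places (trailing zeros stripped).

Executing turtle program step by step:
Start: pos=(-5,0), heading=0, pen down
FD 16: (-5,0) -> (11,0) [heading=0, draw]
FD 5: (11,0) -> (16,0) [heading=0, draw]
REPEAT 5 [
  -- iteration 1/5 --
  RT 180: heading 0 -> 180
  FD 9: (16,0) -> (7,0) [heading=180, draw]
  FD 13: (7,0) -> (-6,0) [heading=180, draw]
  -- iteration 2/5 --
  RT 180: heading 180 -> 0
  FD 9: (-6,0) -> (3,0) [heading=0, draw]
  FD 13: (3,0) -> (16,0) [heading=0, draw]
  -- iteration 3/5 --
  RT 180: heading 0 -> 180
  FD 9: (16,0) -> (7,0) [heading=180, draw]
  FD 13: (7,0) -> (-6,0) [heading=180, draw]
  -- iteration 4/5 --
  RT 180: heading 180 -> 0
  FD 9: (-6,0) -> (3,0) [heading=0, draw]
  FD 13: (3,0) -> (16,0) [heading=0, draw]
  -- iteration 5/5 --
  RT 180: heading 0 -> 180
  FD 9: (16,0) -> (7,0) [heading=180, draw]
  FD 13: (7,0) -> (-6,0) [heading=180, draw]
]
LT 90: heading 180 -> 270
RT 90: heading 270 -> 180
FD 12: (-6,0) -> (-18,0) [heading=180, draw]
Final: pos=(-18,0), heading=180, 13 segment(s) drawn

Segment lengths:
  seg 1: (-5,0) -> (11,0), length = 16
  seg 2: (11,0) -> (16,0), length = 5
  seg 3: (16,0) -> (7,0), length = 9
  seg 4: (7,0) -> (-6,0), length = 13
  seg 5: (-6,0) -> (3,0), length = 9
  seg 6: (3,0) -> (16,0), length = 13
  seg 7: (16,0) -> (7,0), length = 9
  seg 8: (7,0) -> (-6,0), length = 13
  seg 9: (-6,0) -> (3,0), length = 9
  seg 10: (3,0) -> (16,0), length = 13
  seg 11: (16,0) -> (7,0), length = 9
  seg 12: (7,0) -> (-6,0), length = 13
  seg 13: (-6,0) -> (-18,0), length = 12
Total = 143

Answer: 143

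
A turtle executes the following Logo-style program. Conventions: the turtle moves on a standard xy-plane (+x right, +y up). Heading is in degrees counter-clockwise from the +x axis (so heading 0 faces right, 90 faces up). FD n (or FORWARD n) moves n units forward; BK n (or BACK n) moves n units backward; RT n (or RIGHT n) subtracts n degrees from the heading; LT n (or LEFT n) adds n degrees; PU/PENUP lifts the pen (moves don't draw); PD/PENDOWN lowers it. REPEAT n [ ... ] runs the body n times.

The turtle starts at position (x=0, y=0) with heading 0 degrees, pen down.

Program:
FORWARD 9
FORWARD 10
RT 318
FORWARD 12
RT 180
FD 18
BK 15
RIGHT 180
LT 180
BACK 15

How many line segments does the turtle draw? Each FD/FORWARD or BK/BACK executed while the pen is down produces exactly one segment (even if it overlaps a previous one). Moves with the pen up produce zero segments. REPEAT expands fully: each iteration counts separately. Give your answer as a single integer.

Answer: 6

Derivation:
Executing turtle program step by step:
Start: pos=(0,0), heading=0, pen down
FD 9: (0,0) -> (9,0) [heading=0, draw]
FD 10: (9,0) -> (19,0) [heading=0, draw]
RT 318: heading 0 -> 42
FD 12: (19,0) -> (27.918,8.03) [heading=42, draw]
RT 180: heading 42 -> 222
FD 18: (27.918,8.03) -> (14.541,-4.015) [heading=222, draw]
BK 15: (14.541,-4.015) -> (25.688,6.022) [heading=222, draw]
RT 180: heading 222 -> 42
LT 180: heading 42 -> 222
BK 15: (25.688,6.022) -> (36.835,16.059) [heading=222, draw]
Final: pos=(36.835,16.059), heading=222, 6 segment(s) drawn
Segments drawn: 6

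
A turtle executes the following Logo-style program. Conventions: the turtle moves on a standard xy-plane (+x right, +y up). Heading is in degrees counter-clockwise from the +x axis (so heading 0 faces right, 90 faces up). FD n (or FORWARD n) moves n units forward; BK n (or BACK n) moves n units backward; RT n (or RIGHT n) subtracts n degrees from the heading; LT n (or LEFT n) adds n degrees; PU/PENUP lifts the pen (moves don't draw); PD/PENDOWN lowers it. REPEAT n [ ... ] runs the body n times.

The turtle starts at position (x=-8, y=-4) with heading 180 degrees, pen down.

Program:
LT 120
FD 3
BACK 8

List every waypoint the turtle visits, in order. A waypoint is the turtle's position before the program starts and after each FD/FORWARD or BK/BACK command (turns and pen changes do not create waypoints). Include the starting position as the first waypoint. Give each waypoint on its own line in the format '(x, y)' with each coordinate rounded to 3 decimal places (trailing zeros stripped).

Executing turtle program step by step:
Start: pos=(-8,-4), heading=180, pen down
LT 120: heading 180 -> 300
FD 3: (-8,-4) -> (-6.5,-6.598) [heading=300, draw]
BK 8: (-6.5,-6.598) -> (-10.5,0.33) [heading=300, draw]
Final: pos=(-10.5,0.33), heading=300, 2 segment(s) drawn
Waypoints (3 total):
(-8, -4)
(-6.5, -6.598)
(-10.5, 0.33)

Answer: (-8, -4)
(-6.5, -6.598)
(-10.5, 0.33)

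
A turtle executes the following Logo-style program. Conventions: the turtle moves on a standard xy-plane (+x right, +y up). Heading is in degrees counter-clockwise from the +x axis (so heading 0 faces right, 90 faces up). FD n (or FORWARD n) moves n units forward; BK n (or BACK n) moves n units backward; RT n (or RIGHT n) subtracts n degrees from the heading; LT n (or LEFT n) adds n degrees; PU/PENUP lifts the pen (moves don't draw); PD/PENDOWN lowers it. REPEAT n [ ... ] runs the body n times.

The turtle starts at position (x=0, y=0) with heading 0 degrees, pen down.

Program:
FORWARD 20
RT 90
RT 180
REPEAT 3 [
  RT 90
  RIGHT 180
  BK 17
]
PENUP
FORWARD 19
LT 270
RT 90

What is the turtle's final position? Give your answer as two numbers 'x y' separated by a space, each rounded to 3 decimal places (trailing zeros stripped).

Executing turtle program step by step:
Start: pos=(0,0), heading=0, pen down
FD 20: (0,0) -> (20,0) [heading=0, draw]
RT 90: heading 0 -> 270
RT 180: heading 270 -> 90
REPEAT 3 [
  -- iteration 1/3 --
  RT 90: heading 90 -> 0
  RT 180: heading 0 -> 180
  BK 17: (20,0) -> (37,0) [heading=180, draw]
  -- iteration 2/3 --
  RT 90: heading 180 -> 90
  RT 180: heading 90 -> 270
  BK 17: (37,0) -> (37,17) [heading=270, draw]
  -- iteration 3/3 --
  RT 90: heading 270 -> 180
  RT 180: heading 180 -> 0
  BK 17: (37,17) -> (20,17) [heading=0, draw]
]
PU: pen up
FD 19: (20,17) -> (39,17) [heading=0, move]
LT 270: heading 0 -> 270
RT 90: heading 270 -> 180
Final: pos=(39,17), heading=180, 4 segment(s) drawn

Answer: 39 17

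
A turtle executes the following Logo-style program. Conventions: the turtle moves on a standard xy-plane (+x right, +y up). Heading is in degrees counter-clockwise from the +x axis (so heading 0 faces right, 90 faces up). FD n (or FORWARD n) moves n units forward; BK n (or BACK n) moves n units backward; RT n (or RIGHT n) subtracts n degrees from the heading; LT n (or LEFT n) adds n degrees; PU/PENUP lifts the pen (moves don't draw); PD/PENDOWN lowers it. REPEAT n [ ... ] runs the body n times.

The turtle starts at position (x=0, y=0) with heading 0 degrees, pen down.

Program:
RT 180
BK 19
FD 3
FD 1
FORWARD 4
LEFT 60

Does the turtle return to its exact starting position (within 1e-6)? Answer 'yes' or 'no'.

Answer: no

Derivation:
Executing turtle program step by step:
Start: pos=(0,0), heading=0, pen down
RT 180: heading 0 -> 180
BK 19: (0,0) -> (19,0) [heading=180, draw]
FD 3: (19,0) -> (16,0) [heading=180, draw]
FD 1: (16,0) -> (15,0) [heading=180, draw]
FD 4: (15,0) -> (11,0) [heading=180, draw]
LT 60: heading 180 -> 240
Final: pos=(11,0), heading=240, 4 segment(s) drawn

Start position: (0, 0)
Final position: (11, 0)
Distance = 11; >= 1e-6 -> NOT closed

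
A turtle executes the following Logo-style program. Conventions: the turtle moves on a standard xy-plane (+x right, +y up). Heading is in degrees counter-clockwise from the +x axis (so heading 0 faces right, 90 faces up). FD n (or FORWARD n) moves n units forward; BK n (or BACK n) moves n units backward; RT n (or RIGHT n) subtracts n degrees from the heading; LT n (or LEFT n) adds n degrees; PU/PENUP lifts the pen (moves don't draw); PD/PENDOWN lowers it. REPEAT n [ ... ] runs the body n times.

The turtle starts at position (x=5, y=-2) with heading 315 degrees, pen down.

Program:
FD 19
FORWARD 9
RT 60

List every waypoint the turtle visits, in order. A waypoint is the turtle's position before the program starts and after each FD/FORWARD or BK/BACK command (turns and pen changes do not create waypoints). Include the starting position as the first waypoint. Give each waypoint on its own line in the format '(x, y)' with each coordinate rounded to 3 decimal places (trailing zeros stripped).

Answer: (5, -2)
(18.435, -15.435)
(24.799, -21.799)

Derivation:
Executing turtle program step by step:
Start: pos=(5,-2), heading=315, pen down
FD 19: (5,-2) -> (18.435,-15.435) [heading=315, draw]
FD 9: (18.435,-15.435) -> (24.799,-21.799) [heading=315, draw]
RT 60: heading 315 -> 255
Final: pos=(24.799,-21.799), heading=255, 2 segment(s) drawn
Waypoints (3 total):
(5, -2)
(18.435, -15.435)
(24.799, -21.799)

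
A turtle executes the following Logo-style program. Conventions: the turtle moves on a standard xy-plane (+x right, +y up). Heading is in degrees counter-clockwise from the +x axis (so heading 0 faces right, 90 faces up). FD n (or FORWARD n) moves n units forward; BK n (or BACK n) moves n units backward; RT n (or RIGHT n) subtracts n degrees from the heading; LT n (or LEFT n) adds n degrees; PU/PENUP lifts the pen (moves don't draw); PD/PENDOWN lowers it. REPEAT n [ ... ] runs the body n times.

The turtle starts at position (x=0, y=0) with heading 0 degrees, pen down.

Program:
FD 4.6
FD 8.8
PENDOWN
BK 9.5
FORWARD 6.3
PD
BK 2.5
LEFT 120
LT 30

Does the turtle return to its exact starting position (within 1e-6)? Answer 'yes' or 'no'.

Executing turtle program step by step:
Start: pos=(0,0), heading=0, pen down
FD 4.6: (0,0) -> (4.6,0) [heading=0, draw]
FD 8.8: (4.6,0) -> (13.4,0) [heading=0, draw]
PD: pen down
BK 9.5: (13.4,0) -> (3.9,0) [heading=0, draw]
FD 6.3: (3.9,0) -> (10.2,0) [heading=0, draw]
PD: pen down
BK 2.5: (10.2,0) -> (7.7,0) [heading=0, draw]
LT 120: heading 0 -> 120
LT 30: heading 120 -> 150
Final: pos=(7.7,0), heading=150, 5 segment(s) drawn

Start position: (0, 0)
Final position: (7.7, 0)
Distance = 7.7; >= 1e-6 -> NOT closed

Answer: no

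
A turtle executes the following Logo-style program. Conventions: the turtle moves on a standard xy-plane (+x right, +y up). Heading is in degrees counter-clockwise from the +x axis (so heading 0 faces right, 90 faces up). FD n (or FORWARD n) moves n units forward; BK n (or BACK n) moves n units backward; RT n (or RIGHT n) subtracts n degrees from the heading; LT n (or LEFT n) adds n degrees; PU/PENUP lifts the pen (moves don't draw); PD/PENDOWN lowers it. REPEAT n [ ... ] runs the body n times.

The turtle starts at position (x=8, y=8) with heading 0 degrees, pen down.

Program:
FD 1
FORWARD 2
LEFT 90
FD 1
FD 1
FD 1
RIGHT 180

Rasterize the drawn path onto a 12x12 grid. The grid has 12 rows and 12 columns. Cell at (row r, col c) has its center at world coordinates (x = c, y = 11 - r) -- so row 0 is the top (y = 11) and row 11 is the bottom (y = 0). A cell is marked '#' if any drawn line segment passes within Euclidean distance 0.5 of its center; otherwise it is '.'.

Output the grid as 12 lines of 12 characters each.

Answer: ...........#
...........#
...........#
........####
............
............
............
............
............
............
............
............

Derivation:
Segment 0: (8,8) -> (9,8)
Segment 1: (9,8) -> (11,8)
Segment 2: (11,8) -> (11,9)
Segment 3: (11,9) -> (11,10)
Segment 4: (11,10) -> (11,11)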